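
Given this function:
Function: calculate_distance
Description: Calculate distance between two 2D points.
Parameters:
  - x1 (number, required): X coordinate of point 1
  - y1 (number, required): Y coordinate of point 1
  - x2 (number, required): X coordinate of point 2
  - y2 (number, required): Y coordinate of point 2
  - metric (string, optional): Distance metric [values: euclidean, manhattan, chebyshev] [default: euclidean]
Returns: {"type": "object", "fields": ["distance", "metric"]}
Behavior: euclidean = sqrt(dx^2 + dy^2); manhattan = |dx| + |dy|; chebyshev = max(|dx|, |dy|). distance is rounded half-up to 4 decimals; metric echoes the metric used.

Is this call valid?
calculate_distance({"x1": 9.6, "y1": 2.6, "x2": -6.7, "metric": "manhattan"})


Checking required parameters...
Missing required parameter: y2
Invalid - missing required parameter 'y2'


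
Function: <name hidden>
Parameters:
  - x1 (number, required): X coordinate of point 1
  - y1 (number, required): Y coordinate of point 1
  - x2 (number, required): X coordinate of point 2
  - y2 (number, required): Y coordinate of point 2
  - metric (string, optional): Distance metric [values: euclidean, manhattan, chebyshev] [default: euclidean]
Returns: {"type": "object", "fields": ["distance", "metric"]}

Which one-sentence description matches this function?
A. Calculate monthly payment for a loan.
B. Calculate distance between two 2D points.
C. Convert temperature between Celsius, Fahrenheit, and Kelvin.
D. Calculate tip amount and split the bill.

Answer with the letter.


Parameters x1, y1, x2, y2, metric and return ["distance", "metric"] fit: Calculate distance between two 2D points.
B


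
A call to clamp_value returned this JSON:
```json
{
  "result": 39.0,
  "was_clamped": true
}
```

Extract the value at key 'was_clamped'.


true


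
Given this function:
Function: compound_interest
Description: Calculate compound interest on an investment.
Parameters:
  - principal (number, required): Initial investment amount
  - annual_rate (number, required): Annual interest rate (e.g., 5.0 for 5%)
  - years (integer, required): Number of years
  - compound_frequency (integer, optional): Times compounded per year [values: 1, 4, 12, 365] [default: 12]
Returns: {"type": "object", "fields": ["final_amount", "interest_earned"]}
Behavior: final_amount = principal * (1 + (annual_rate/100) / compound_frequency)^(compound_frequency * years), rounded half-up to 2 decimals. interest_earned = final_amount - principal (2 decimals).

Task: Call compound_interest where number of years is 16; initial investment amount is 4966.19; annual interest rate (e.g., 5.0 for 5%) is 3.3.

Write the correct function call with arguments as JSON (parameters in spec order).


Mapping each described value to its parameter name:
  'Number of years' -> years = 16
  'Initial investment amount' -> principal = 4966.19
  'Annual interest rate (e.g., 5.0 for 5%)' -> annual_rate = 3.3
compound_interest({"principal": 4966.19, "annual_rate": 3.3, "years": 16})


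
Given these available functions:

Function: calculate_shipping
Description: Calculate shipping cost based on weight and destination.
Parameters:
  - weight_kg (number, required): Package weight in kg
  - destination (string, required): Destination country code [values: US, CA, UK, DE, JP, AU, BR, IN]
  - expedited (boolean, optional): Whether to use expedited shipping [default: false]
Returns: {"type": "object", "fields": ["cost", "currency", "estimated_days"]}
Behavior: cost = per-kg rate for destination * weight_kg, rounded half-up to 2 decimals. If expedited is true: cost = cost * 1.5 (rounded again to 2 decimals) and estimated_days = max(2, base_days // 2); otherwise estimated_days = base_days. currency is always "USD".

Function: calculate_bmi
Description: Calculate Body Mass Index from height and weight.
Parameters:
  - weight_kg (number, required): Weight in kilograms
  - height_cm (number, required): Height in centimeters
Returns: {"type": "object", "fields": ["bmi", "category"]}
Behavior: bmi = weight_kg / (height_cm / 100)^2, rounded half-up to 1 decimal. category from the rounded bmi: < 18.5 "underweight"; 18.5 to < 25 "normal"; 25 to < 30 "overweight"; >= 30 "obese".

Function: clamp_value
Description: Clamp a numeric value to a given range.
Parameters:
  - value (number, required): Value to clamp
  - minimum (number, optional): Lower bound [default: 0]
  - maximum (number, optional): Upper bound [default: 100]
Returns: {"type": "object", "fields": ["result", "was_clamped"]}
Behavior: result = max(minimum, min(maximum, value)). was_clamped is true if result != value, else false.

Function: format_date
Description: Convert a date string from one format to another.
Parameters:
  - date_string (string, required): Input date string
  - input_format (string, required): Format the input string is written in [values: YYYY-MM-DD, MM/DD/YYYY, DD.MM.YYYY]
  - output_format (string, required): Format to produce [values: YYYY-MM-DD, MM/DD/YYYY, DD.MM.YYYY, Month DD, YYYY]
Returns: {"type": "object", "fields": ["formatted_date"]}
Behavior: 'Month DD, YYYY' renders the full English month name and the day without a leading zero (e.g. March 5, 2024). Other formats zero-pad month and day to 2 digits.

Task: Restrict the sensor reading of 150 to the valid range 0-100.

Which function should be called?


The task needs a function whose description is: Clamp a numeric value to a given range.
clamp_value


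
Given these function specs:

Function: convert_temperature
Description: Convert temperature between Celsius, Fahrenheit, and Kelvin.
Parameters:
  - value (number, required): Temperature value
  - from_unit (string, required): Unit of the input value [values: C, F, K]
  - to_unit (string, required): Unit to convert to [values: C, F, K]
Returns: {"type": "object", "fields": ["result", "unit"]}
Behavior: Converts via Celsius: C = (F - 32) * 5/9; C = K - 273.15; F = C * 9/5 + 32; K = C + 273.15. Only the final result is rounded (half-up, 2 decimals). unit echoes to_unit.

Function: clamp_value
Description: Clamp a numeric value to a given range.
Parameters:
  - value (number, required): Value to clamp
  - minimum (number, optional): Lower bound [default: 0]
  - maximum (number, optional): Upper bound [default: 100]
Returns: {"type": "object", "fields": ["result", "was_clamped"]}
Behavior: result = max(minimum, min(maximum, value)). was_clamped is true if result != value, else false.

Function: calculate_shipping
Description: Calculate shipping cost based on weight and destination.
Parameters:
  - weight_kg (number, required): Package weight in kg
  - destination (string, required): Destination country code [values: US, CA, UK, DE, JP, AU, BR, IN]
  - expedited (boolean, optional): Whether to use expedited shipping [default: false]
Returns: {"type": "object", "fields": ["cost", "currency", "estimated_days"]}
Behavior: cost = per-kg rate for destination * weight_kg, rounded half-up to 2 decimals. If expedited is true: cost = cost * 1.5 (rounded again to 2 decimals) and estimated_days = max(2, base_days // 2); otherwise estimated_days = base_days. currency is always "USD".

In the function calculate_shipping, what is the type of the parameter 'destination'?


The calculate_shipping spec declares:
  - destination (string, required): Destination country code [values: US, CA, UK, DE, JP, AU, BR, IN]
Type:
string


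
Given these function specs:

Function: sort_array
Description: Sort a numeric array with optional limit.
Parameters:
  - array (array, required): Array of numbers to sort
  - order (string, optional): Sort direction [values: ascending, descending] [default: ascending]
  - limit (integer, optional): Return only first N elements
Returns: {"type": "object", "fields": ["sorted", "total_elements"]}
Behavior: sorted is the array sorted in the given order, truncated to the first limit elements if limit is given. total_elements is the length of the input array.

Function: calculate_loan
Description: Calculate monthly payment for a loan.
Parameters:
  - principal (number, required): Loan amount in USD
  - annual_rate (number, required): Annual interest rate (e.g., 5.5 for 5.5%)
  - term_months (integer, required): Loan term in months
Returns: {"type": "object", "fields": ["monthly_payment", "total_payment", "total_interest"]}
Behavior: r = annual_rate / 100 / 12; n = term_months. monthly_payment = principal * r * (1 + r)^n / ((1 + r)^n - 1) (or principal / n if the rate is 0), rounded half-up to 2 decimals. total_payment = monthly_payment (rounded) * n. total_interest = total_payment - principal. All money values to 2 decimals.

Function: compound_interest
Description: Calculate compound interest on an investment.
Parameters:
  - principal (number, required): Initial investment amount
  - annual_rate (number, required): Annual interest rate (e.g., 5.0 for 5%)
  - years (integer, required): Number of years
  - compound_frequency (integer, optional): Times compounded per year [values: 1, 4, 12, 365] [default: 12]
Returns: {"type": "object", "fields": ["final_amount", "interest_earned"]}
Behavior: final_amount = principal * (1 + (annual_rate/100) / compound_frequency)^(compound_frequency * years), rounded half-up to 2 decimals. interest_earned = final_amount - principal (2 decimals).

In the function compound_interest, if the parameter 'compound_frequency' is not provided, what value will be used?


The compound_interest spec declares:
  - compound_frequency (integer, optional): Times compounded per year [values: 1, 4, 12, 365] [default: 12]
Default:
12


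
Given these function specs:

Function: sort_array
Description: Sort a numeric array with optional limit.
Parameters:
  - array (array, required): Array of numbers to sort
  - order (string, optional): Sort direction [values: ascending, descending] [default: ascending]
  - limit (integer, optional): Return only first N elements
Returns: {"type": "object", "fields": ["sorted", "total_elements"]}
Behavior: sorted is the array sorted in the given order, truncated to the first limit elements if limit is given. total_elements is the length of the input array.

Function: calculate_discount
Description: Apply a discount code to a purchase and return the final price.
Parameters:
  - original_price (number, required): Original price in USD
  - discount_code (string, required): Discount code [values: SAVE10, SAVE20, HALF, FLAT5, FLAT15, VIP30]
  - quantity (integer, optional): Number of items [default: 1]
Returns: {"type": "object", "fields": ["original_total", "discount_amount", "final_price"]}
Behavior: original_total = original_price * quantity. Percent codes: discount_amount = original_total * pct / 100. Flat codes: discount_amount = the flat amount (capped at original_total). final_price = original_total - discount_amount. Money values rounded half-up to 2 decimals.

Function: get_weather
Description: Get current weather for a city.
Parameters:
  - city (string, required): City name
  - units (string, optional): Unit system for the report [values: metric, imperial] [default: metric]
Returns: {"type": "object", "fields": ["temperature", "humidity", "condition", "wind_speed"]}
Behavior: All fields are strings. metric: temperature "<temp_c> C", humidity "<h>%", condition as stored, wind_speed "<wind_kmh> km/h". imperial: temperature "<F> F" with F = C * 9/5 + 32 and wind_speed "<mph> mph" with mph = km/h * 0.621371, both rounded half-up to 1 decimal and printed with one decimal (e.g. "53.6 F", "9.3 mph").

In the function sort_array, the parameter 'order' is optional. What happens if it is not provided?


The sort_array spec declares:
  - order (string, optional): Sort direction [values: ascending, descending] [default: ascending]
It defaults to ascending


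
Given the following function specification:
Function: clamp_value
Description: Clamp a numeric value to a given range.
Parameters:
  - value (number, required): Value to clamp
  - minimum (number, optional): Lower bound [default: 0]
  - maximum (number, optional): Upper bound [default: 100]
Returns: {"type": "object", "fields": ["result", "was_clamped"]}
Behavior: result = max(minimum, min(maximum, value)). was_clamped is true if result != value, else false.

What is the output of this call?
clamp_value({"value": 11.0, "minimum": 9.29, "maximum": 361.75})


result = max(9.29, min(361.75, 11.0)) = max(9.29, 11.0) = 11.0
was_clamped = (11.0 != 11.0) = false
Output:
{"result": 11.0, "was_clamped": false}


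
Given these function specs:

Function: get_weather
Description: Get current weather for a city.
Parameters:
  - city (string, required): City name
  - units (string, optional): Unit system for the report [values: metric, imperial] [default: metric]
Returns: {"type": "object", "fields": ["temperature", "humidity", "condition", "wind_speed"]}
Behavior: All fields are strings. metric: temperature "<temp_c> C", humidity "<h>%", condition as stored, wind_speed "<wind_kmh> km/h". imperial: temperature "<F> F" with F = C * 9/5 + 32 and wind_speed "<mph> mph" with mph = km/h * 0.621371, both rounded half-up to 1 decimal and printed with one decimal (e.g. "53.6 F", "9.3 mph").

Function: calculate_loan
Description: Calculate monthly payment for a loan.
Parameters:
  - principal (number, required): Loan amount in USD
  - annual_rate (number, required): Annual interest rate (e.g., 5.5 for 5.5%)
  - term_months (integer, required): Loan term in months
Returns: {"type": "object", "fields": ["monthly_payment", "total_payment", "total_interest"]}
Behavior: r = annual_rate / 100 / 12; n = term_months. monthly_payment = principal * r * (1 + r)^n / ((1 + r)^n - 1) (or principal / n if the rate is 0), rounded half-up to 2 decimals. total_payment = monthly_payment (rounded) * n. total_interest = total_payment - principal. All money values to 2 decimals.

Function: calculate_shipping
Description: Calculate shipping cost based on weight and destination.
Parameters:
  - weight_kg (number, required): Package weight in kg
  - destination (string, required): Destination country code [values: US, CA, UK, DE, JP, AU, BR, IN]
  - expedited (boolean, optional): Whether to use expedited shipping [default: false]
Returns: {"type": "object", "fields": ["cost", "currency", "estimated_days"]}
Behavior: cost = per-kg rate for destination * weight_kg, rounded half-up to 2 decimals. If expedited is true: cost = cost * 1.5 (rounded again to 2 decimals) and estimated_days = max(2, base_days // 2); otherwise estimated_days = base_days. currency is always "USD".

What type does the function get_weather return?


The get_weather spec declares Returns: {"type": "object", "fields": ["temperature", "humidity", "condition", "wind_speed"]}
Type:
object


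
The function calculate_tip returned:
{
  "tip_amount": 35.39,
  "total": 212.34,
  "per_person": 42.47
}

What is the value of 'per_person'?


42.47


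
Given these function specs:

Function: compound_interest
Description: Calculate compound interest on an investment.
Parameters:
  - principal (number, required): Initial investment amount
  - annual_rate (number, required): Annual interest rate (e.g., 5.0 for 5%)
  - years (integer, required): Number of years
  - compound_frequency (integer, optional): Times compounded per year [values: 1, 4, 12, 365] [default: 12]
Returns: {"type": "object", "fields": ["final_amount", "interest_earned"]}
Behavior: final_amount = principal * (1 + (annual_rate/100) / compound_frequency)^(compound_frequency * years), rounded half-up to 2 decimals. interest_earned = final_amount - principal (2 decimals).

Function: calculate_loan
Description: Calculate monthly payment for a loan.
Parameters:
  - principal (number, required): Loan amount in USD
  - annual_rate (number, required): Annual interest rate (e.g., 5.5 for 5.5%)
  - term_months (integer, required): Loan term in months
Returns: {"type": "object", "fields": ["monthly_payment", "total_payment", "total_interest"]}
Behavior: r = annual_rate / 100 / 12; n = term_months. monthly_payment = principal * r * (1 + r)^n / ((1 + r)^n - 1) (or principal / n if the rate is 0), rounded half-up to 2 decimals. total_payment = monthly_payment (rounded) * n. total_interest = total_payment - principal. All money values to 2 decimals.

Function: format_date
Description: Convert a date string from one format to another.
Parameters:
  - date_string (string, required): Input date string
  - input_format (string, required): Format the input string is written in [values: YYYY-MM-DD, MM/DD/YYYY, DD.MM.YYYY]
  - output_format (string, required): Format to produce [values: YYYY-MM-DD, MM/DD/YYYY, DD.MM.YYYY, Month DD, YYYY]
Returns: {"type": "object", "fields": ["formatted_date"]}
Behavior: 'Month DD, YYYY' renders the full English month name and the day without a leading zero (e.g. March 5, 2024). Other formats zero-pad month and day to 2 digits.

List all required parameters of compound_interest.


Parameters of compound_interest and their required/optional flag:
  principal: required
  annual_rate: required
  years: required
  compound_frequency: optional
annual_rate, principal, years


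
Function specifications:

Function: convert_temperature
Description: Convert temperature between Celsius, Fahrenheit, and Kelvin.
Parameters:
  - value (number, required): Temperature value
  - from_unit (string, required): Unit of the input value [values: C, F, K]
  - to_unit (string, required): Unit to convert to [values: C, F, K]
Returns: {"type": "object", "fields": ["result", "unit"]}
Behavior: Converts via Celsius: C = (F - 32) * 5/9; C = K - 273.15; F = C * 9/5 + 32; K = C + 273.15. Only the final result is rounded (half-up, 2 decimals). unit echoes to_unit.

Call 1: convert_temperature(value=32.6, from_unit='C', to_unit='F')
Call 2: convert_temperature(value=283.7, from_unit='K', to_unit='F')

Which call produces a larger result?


Call 1:
  Input already in C: 32.6
  To F: 32.6 * 9/5 + 32 = 90.68
  Round to 2 decimals: 90.68
  -> 90.68 F
Call 2:
  To C: 283.7 - 273.15 = 10.55
  To F: 10.55 * 9/5 + 32 = 50.99
  Round to 2 decimals: 50.99
  -> 50.99 F
Call 1 (90.68 F)


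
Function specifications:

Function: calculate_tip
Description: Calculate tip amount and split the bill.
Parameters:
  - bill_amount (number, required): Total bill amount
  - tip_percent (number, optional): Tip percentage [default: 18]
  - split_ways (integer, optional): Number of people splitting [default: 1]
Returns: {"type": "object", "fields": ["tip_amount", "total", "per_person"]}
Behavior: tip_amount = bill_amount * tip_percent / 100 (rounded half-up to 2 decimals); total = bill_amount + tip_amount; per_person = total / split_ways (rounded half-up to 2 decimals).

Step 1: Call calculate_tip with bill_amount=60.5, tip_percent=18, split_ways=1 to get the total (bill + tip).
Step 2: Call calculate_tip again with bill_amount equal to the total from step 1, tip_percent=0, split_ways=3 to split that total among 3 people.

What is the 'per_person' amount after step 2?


Step 1: calculate_tip(bill_amount=60.5, tip_percent=18, split_ways=1)
  tip_amount = 60.5 * 18/100 = 10.89 -> 10.89
  total = 60.5 + 10.89 = 71.39
  per_person = 71.39 / 1 = 71.39 -> 71.39
  -> total = 71.39
Step 2: calculate_tip(bill_amount=71.39, tip_percent=0, split_ways=3)
  tip_amount = 71.39 * 0/100 = 0 -> 0.00
  total = 71.39 + 0.00 = 71.39
  per_person = 71.39 / 3 = 23.796667 -> 23.80
  -> per_person = 23.80
$23.80


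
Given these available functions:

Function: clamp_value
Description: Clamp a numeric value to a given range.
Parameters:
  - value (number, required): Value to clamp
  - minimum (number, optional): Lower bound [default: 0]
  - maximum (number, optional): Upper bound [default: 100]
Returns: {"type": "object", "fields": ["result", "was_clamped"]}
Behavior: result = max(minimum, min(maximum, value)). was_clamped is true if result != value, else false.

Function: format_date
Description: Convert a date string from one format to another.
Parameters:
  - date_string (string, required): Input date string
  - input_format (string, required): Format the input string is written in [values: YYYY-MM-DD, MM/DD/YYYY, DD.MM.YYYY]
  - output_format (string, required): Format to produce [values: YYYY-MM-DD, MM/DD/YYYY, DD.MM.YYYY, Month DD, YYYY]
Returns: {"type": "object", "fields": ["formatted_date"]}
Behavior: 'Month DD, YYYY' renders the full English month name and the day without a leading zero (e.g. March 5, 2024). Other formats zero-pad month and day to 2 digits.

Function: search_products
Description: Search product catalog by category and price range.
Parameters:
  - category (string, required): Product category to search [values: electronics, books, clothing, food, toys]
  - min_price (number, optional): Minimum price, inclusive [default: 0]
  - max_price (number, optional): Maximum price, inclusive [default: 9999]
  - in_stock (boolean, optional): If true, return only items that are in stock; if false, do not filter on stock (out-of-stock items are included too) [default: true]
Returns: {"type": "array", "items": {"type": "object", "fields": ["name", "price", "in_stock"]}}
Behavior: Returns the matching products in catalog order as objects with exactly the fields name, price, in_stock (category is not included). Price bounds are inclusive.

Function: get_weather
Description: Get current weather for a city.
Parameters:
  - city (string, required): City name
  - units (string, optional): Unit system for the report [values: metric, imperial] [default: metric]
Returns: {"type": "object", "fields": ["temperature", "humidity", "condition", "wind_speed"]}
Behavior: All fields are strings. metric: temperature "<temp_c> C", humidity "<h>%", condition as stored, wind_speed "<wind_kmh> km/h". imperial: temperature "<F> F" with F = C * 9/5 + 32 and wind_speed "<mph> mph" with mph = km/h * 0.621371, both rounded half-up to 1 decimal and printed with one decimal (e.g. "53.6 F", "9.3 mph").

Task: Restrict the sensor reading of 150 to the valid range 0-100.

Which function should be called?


The task needs a function whose description is: Clamp a numeric value to a given range.
clamp_value


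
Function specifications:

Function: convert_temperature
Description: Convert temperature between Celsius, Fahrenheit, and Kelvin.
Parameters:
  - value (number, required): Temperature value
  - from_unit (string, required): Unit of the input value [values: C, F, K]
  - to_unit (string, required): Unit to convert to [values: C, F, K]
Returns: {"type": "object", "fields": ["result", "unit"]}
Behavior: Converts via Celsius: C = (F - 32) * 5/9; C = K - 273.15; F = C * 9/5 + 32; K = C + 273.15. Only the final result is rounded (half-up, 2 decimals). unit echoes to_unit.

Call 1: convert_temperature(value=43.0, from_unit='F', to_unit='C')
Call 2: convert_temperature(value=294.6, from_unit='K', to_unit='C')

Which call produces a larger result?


Call 1:
  To C: (43 - 32) * 5/9 = 6.111111
  Target is C: 6.111111
  Round to 2 decimals: 6.11
  -> 6.11 C
Call 2:
  To C: 294.6 - 273.15 = 21.45
  Target is C: 21.45
  Round to 2 decimals: 21.45
  -> 21.45 C
Call 2 (21.45 C)


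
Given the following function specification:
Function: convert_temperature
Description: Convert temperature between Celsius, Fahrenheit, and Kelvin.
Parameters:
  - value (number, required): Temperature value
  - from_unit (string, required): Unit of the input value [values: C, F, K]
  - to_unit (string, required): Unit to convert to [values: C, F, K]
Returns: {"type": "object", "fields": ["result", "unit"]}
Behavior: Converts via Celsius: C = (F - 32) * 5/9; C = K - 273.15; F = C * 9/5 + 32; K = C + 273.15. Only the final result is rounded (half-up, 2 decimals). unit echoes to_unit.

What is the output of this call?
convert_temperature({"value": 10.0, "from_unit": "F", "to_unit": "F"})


To C: (10 - 32) * 5/9 = -12.222222
To F: -12.222222 * 9/5 + 32 = 10
Round to 2 decimals: 10.0
Output:
{"result": 10.0, "unit": "F"}


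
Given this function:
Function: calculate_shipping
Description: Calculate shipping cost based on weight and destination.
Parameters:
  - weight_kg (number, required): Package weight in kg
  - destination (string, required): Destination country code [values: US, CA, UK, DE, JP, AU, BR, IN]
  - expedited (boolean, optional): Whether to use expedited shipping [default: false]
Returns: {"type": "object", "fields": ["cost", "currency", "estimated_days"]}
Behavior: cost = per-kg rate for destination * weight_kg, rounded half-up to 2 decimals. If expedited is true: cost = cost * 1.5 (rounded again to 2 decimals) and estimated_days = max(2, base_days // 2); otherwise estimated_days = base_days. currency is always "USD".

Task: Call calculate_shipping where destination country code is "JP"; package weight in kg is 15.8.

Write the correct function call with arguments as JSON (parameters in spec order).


Mapping each described value to its parameter name:
  'Destination country code' -> destination = "JP"
  'Package weight in kg' -> weight_kg = 15.8
calculate_shipping({"weight_kg": 15.8, "destination": "JP"})


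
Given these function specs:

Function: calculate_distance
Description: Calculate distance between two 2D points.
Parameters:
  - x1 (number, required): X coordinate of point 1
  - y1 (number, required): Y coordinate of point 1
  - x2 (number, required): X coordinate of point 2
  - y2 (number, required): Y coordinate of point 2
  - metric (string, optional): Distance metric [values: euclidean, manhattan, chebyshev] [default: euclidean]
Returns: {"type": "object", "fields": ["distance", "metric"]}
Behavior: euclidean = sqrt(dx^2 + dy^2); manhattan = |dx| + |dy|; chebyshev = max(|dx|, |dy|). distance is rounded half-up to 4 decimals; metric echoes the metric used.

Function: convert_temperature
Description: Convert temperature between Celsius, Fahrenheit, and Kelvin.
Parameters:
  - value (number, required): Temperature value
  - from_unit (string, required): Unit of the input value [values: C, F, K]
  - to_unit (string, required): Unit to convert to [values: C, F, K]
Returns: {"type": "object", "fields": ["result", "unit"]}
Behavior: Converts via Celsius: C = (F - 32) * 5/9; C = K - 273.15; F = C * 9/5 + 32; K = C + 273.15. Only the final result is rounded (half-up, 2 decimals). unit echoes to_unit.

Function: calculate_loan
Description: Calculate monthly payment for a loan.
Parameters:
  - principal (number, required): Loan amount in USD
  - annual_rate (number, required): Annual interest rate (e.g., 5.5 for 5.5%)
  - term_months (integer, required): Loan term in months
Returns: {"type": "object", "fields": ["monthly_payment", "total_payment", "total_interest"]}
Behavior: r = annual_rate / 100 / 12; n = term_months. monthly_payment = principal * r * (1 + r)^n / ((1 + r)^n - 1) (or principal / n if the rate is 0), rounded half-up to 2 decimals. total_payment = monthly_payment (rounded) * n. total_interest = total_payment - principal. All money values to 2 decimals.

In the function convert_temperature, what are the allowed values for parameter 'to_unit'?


The convert_temperature spec declares:
  - to_unit (string, required): Unit to convert to [values: C, F, K]
Allowed values:
C, F, K


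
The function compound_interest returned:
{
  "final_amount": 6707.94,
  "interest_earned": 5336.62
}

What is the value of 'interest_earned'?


5336.62


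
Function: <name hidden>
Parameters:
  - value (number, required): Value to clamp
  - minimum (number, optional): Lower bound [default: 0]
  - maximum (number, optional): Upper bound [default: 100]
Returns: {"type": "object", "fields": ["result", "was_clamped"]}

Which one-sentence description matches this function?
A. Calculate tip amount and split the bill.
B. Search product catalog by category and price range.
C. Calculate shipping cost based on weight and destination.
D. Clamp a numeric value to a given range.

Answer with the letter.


Parameters value, minimum, maximum and return ["result", "was_clamped"] fit: Clamp a numeric value to a given range.
D


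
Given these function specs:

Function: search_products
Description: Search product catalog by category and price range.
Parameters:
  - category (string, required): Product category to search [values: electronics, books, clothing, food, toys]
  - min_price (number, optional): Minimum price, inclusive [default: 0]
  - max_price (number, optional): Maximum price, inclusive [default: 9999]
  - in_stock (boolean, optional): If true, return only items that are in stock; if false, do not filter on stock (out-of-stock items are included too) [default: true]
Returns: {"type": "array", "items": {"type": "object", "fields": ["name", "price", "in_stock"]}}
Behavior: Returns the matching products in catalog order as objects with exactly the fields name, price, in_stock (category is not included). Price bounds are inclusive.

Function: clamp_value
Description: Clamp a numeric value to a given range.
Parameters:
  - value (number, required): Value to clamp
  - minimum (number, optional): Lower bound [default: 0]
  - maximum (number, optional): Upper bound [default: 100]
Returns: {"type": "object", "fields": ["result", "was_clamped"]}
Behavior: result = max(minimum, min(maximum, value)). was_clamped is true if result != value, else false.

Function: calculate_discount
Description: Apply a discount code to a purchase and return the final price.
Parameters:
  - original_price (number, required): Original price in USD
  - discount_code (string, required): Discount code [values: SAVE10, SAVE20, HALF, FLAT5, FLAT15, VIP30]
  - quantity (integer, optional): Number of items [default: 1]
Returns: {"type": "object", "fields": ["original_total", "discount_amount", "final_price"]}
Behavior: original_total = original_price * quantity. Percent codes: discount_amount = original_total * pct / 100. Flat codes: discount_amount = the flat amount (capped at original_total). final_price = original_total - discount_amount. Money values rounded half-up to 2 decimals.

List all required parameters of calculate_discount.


Parameters of calculate_discount and their required/optional flag:
  original_price: required
  discount_code: required
  quantity: optional
discount_code, original_price


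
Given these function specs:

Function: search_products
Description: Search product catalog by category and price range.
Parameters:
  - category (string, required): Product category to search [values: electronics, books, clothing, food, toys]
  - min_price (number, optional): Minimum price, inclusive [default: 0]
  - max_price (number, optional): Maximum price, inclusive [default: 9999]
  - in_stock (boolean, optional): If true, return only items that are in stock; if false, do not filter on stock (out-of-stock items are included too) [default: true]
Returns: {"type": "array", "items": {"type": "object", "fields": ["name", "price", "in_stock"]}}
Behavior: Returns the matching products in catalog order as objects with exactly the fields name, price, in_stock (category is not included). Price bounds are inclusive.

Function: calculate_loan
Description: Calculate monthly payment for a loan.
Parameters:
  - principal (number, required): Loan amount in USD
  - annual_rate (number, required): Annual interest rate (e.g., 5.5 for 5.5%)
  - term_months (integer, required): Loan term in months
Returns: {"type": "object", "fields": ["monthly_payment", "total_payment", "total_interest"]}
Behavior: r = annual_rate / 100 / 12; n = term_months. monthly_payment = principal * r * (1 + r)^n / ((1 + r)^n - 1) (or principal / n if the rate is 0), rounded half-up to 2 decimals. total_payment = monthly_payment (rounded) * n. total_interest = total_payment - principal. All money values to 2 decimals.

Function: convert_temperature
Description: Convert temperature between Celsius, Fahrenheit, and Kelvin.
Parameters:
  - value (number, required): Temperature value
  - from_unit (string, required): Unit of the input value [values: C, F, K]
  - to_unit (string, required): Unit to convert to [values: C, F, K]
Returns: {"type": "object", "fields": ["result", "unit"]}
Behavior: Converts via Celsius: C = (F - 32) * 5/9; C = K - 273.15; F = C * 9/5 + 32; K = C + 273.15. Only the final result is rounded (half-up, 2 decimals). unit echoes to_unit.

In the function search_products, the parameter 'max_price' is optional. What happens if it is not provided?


The search_products spec declares:
  - max_price (number, optional): Maximum price, inclusive [default: 9999]
It defaults to 9999


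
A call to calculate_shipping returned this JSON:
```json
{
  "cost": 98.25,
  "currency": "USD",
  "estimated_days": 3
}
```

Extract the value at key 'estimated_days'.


3


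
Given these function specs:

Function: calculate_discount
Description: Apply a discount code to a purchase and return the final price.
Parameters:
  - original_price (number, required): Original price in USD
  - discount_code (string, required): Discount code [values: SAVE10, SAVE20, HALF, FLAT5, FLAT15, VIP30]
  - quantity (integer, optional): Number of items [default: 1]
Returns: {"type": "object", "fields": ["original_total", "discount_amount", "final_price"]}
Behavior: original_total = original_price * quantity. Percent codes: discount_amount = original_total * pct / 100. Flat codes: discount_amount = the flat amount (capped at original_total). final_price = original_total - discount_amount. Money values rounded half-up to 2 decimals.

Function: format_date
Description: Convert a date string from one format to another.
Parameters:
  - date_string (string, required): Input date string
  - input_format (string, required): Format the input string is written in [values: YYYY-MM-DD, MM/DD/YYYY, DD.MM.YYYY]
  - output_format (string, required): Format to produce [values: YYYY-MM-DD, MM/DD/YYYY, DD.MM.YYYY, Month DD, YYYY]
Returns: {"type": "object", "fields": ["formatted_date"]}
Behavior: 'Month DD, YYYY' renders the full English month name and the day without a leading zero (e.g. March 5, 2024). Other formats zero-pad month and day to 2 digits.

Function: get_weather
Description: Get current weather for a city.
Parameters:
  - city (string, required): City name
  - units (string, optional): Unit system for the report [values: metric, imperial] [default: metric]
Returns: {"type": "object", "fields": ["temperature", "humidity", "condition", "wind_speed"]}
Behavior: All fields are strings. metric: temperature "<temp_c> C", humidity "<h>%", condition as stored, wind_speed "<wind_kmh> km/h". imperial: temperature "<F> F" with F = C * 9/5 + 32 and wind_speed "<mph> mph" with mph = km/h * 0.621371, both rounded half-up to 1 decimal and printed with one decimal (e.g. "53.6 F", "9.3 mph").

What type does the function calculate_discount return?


The calculate_discount spec declares Returns: {"type": "object", "fields": ["original_total", "discount_amount", "final_price"]}
Type:
object


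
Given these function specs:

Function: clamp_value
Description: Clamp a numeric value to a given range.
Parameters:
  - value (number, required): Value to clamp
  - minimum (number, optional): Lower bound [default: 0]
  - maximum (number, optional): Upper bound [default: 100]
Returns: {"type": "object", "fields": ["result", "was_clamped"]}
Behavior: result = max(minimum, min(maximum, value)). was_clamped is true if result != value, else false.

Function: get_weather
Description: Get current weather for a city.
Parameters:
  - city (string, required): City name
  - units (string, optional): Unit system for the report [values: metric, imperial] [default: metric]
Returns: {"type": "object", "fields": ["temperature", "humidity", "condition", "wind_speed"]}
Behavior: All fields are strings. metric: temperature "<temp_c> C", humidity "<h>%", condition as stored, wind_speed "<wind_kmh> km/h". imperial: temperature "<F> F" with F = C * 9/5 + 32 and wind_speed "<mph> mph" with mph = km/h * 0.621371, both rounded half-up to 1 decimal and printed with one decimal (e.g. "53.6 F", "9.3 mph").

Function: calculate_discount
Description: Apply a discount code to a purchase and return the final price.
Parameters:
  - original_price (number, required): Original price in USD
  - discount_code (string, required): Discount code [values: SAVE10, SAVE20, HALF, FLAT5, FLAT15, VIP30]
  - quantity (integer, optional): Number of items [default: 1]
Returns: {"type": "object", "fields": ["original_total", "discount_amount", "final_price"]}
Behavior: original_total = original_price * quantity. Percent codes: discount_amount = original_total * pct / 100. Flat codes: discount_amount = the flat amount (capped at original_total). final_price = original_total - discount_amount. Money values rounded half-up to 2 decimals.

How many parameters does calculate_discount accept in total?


Parameters of calculate_discount: original_price (required), discount_code (required), quantity (optional)
Total:
3


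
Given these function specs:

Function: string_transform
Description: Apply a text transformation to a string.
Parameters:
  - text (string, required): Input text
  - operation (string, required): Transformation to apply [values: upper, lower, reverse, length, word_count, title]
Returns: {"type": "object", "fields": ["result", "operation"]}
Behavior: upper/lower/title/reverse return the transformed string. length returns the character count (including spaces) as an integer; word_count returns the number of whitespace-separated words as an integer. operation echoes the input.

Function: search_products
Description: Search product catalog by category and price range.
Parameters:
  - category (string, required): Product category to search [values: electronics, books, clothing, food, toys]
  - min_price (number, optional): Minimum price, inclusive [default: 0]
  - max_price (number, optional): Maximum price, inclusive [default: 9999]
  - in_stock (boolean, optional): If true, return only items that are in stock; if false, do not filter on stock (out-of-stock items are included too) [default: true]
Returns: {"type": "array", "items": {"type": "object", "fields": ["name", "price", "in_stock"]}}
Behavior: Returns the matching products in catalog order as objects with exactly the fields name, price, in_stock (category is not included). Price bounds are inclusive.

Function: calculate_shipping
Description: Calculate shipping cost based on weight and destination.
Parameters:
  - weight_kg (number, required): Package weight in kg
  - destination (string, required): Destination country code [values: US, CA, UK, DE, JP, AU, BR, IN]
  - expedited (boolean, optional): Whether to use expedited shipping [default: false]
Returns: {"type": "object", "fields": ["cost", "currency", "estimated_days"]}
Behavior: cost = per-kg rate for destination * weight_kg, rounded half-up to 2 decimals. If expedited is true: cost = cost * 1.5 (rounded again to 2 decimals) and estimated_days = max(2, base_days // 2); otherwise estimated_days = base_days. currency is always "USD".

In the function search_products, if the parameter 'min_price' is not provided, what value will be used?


The search_products spec declares:
  - min_price (number, optional): Minimum price, inclusive [default: 0]
Default:
0


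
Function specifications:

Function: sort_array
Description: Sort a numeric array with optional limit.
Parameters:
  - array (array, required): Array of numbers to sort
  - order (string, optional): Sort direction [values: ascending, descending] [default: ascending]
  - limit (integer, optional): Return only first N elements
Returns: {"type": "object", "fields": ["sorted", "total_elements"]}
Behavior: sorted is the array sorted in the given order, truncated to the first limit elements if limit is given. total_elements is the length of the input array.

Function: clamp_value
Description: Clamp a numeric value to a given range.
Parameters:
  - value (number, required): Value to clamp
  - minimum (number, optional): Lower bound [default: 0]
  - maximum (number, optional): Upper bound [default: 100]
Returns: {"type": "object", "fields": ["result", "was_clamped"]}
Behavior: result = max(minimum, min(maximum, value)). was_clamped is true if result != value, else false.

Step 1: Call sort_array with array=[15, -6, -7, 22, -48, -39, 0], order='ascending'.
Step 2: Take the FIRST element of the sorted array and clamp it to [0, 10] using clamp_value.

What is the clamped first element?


Step 1: sort_array(order=ascending)
  sorted: [-48, -39, -7, -6, 0, 15, 22]
  -> first element = -48
Step 2: clamp_value(value=-48, minimum=0, maximum=10)
  result = max(0, min(10, -48)) = max(0, -48) = 0
  was_clamped = (0 != -48) = true
  -> result = 0
0
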